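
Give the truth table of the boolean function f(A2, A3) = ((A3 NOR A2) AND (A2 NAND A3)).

A2 | A3 | Output
----------------
0 | 0 | 1
0 | 1 | 0
1 | 0 | 0
1 | 1 | 0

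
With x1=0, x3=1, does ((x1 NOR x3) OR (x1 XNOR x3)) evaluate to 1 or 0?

Substituting: ((0 NOR 1) OR (0 XNOR 1))
= 0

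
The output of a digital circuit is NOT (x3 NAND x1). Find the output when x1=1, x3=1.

Substituting: NOT (1 NAND 1)
= 1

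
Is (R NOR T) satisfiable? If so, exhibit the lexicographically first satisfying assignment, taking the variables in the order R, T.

R=0, T=0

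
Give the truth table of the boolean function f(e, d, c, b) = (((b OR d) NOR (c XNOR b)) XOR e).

e | d | c | b | Output
----------------------
0 | 0 | 0 | 0 | 0
0 | 0 | 0 | 1 | 0
0 | 0 | 1 | 0 | 1
0 | 0 | 1 | 1 | 0
0 | 1 | 0 | 0 | 0
0 | 1 | 0 | 1 | 0
0 | 1 | 1 | 0 | 0
0 | 1 | 1 | 1 | 0
1 | 0 | 0 | 0 | 1
1 | 0 | 0 | 1 | 1
1 | 0 | 1 | 0 | 0
1 | 0 | 1 | 1 | 1
1 | 1 | 0 | 0 | 1
1 | 1 | 0 | 1 | 1
1 | 1 | 1 | 0 | 1
1 | 1 | 1 | 1 | 1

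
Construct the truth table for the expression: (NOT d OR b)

b | d | Output
--------------
0 | 0 | 1
0 | 1 | 0
1 | 0 | 1
1 | 1 | 1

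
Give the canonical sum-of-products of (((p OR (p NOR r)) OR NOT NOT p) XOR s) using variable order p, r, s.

Σm(0, 3, 4, 6) = (NOT p AND NOT r AND NOT s) OR (NOT p AND r AND s) OR (p AND NOT r AND NOT s) OR (p AND r AND NOT s)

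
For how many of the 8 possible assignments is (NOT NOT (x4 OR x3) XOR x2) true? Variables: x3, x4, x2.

Satisfying assignments: (0,0,1), (0,1,0), (1,0,0), (1,1,0)
Count: 4 out of 8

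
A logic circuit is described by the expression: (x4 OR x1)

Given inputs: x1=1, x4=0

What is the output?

Substituting: (0 OR 1)
= 1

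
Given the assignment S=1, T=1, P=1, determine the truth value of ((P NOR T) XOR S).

Substituting: ((1 NOR 1) XOR 1)
= 1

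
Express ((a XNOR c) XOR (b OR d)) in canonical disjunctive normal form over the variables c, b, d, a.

(NOT c AND NOT b AND NOT d AND NOT a) OR (NOT c AND NOT b AND d AND a) OR (NOT c AND b AND NOT d AND a) OR (NOT c AND b AND d AND a) OR (c AND NOT b AND NOT d AND a) OR (c AND NOT b AND d AND NOT a) OR (c AND b AND NOT d AND NOT a) OR (c AND b AND d AND NOT a)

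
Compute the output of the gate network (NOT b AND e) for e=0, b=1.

Substituting: (NOT 1 AND 0)
= 0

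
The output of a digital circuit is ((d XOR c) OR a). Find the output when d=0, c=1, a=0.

Substituting: ((0 XOR 1) OR 0)
= 1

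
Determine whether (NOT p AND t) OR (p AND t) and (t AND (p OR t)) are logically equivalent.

Yes, they are equivalent — the two output columns agree on all 4 assignments:
p | t | Expression 1 | Expression 2
-----------------------------------
0 | 0 | 0 | 0
0 | 1 | 1 | 1
1 | 0 | 0 | 0
1 | 1 | 1 | 1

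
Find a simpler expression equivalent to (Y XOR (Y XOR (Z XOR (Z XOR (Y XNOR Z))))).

By XOR self-cancellation ((E XOR v) XOR v = E) then XOR self-cancellation ((E XOR v) XOR v = E):
= (Y XNOR Z)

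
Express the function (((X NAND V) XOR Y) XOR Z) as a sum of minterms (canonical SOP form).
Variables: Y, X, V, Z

Σm(0, 2, 4, 7, 9, 11, 13, 14) = (NOT Y AND NOT X AND NOT V AND NOT Z) OR (NOT Y AND NOT X AND V AND NOT Z) OR (NOT Y AND X AND NOT V AND NOT Z) OR (NOT Y AND X AND V AND Z) OR (Y AND NOT X AND NOT V AND Z) OR (Y AND NOT X AND V AND Z) OR (Y AND X AND NOT V AND Z) OR (Y AND X AND V AND NOT Z)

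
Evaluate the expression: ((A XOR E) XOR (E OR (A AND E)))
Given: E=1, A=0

Substituting: ((0 XOR 1) XOR (1 OR (0 AND 1)))
= 0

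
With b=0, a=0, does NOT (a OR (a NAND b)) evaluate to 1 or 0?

Substituting: NOT (0 OR (0 NAND 0))
= 0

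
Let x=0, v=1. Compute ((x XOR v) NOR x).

Substituting: ((0 XOR 1) NOR 0)
= 0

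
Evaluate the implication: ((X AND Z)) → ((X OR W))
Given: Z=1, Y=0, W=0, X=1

Antecedent ((X AND Z)) = 1; consequent ((X OR W)) = 1.
1 → 1 = 1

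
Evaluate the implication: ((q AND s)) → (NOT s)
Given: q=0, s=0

Antecedent ((q AND s)) = 0; consequent (NOT s) = 1.
0 → 1 = 1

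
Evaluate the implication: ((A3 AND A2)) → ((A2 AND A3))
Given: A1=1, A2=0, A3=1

Antecedent ((A3 AND A2)) = 0; consequent ((A2 AND A3)) = 0.
0 → 0 = 1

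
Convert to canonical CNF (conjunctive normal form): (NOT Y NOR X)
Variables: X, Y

(X OR Y) AND (NOT X OR Y) AND (NOT X OR NOT Y)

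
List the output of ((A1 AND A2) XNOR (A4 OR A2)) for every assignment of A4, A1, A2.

A4 | A1 | A2 | Output
---------------------
0 | 0 | 0 | 1
0 | 0 | 1 | 0
0 | 1 | 0 | 1
0 | 1 | 1 | 1
1 | 0 | 0 | 0
1 | 0 | 1 | 0
1 | 1 | 0 | 0
1 | 1 | 1 | 1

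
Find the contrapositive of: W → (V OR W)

Contrapositive: NOT (V OR W) → NOT W
Note: A statement and its contrapositive are logically equivalent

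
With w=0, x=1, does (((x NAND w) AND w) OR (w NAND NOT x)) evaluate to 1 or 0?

Substituting: (((1 NAND 0) AND 0) OR (0 NAND NOT 1))
= 1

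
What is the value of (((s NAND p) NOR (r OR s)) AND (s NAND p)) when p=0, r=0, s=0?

Substituting: (((0 NAND 0) NOR (0 OR 0)) AND (0 NAND 0))
= 0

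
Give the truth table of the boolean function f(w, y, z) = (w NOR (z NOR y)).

w | y | z | Output
------------------
0 | 0 | 0 | 0
0 | 0 | 1 | 1
0 | 1 | 0 | 1
0 | 1 | 1 | 1
1 | 0 | 0 | 0
1 | 0 | 1 | 0
1 | 1 | 0 | 0
1 | 1 | 1 | 0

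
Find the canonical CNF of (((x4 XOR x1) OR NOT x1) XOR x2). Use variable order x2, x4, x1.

(x2 OR NOT x4 OR NOT x1) AND (NOT x2 OR x4 OR x1) AND (NOT x2 OR x4 OR NOT x1) AND (NOT x2 OR NOT x4 OR x1)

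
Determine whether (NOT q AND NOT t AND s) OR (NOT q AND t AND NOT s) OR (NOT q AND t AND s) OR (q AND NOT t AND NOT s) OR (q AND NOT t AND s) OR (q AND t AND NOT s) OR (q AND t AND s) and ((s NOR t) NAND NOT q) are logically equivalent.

Yes, they are equivalent — the two output columns agree on all 8 assignments:
q | t | s | Expression 1 | Expression 2
---------------------------------------
0 | 0 | 0 | 0 | 0
0 | 0 | 1 | 1 | 1
0 | 1 | 0 | 1 | 1
0 | 1 | 1 | 1 | 1
1 | 0 | 0 | 1 | 1
1 | 0 | 1 | 1 | 1
1 | 1 | 0 | 1 | 1
1 | 1 | 1 | 1 | 1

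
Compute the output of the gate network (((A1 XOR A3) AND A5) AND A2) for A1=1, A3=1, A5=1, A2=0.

Substituting: (((1 XOR 1) AND 1) AND 0)
= 0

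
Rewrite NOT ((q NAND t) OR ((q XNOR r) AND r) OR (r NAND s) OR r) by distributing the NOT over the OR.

NOT (q NAND t) AND NOT ((q XNOR r) AND r) AND NOT (r NAND s) AND NOT r
De Morgan's: NOT(OR of terms) = AND of negations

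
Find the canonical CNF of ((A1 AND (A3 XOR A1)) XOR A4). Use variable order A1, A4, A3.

(A1 OR A4 OR A3) AND (A1 OR A4 OR NOT A3) AND (NOT A1 OR A4 OR NOT A3) AND (NOT A1 OR NOT A4 OR A3)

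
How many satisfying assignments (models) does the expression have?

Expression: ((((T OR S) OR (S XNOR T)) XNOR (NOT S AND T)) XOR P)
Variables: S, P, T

Satisfying assignments: (0,0,1), (0,1,0), (1,1,0), (1,1,1)
Count: 4 out of 8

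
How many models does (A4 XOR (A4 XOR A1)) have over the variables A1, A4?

Satisfying assignments: (1,0), (1,1)
Count: 2 out of 4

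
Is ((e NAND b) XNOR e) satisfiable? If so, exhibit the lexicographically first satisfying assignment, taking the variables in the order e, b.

e=1, b=0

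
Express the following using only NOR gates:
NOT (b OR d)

(((b NOR d) NOR (b NOR d)) NOR ((b NOR d) NOR (b NOR d)))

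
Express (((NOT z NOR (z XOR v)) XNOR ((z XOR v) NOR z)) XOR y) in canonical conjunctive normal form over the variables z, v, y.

(z OR v OR y) AND (z OR NOT v OR NOT y) AND (NOT z OR v OR NOT y) AND (NOT z OR NOT v OR y)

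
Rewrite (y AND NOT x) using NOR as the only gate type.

((y NOR y) NOR ((x NOR x) NOR (x NOR x)))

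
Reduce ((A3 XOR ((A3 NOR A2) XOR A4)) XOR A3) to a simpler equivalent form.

By XOR self-cancellation ((E XOR v) XOR v = E):
= ((A3 NOR A2) XOR A4)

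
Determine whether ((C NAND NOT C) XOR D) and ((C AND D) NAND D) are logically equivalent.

No. Counterexample: with C=0, D=1, Expression 1 = 0 but Expression 2 = 1.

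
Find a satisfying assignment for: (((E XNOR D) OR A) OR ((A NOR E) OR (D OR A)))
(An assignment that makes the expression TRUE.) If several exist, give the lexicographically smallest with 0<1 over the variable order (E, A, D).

E=0, A=0, D=0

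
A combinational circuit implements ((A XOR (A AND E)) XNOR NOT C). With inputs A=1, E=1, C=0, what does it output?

Substituting: ((1 XOR (1 AND 1)) XNOR NOT 0)
= 0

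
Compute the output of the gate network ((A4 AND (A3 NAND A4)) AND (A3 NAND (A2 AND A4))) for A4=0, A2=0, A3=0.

Substituting: ((0 AND (0 NAND 0)) AND (0 NAND (0 AND 0)))
= 0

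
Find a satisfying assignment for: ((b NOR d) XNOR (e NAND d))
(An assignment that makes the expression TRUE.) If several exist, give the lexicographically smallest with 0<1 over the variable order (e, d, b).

e=0, d=0, b=0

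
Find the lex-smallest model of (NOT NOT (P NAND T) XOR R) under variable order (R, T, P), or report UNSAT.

R=0, T=0, P=0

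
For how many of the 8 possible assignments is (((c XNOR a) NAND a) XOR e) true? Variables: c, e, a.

Satisfying assignments: (0,0,0), (0,0,1), (1,0,0), (1,1,1)
Count: 4 out of 8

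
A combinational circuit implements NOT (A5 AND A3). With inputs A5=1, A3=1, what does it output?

Substituting: NOT (1 AND 1)
= 0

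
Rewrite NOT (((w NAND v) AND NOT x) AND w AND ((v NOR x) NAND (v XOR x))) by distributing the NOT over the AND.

NOT ((w NAND v) AND NOT x) OR NOT w OR NOT ((v NOR x) NAND (v XOR x))
De Morgan's: NOT(AND of terms) = OR of negations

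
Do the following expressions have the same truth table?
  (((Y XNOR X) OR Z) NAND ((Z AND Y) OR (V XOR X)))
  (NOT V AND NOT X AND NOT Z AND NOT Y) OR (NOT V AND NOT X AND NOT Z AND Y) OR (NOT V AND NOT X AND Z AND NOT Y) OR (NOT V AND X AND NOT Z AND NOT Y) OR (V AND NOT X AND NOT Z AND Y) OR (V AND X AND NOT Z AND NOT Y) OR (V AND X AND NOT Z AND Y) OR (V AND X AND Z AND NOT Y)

Yes, they are equivalent — the two output columns agree on all 16 assignments:
V | X | Z | Y | Expression 1 | Expression 2
-------------------------------------------
0 | 0 | 0 | 0 | 1 | 1
0 | 0 | 0 | 1 | 1 | 1
0 | 0 | 1 | 0 | 1 | 1
0 | 0 | 1 | 1 | 0 | 0
0 | 1 | 0 | 0 | 1 | 1
0 | 1 | 0 | 1 | 0 | 0
0 | 1 | 1 | 0 | 0 | 0
0 | 1 | 1 | 1 | 0 | 0
1 | 0 | 0 | 0 | 0 | 0
1 | 0 | 0 | 1 | 1 | 1
1 | 0 | 1 | 0 | 0 | 0
1 | 0 | 1 | 1 | 0 | 0
1 | 1 | 0 | 0 | 1 | 1
1 | 1 | 0 | 1 | 1 | 1
1 | 1 | 1 | 0 | 1 | 1
1 | 1 | 1 | 1 | 0 | 0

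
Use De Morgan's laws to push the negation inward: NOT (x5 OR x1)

NOT x5 AND NOT x1
De Morgan's: NOT(OR of terms) = AND of negations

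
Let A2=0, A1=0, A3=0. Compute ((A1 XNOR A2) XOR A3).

Substituting: ((0 XNOR 0) XOR 0)
= 1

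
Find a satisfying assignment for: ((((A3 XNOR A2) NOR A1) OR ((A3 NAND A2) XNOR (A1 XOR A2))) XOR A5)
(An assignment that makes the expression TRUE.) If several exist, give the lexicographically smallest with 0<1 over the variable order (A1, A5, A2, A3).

A1=0, A5=0, A2=0, A3=1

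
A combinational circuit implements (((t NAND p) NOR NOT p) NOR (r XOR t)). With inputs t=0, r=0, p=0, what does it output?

Substituting: (((0 NAND 0) NOR NOT 0) NOR (0 XOR 0))
= 1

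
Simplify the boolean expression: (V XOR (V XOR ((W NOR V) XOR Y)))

By XOR self-cancellation ((E XOR v) XOR v = E):
= ((W NOR V) XOR Y)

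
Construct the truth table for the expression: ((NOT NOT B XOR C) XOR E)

C | E | B | Output
------------------
0 | 0 | 0 | 0
0 | 0 | 1 | 1
0 | 1 | 0 | 1
0 | 1 | 1 | 0
1 | 0 | 0 | 1
1 | 0 | 1 | 0
1 | 1 | 0 | 0
1 | 1 | 1 | 1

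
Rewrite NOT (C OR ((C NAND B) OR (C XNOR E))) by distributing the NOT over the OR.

NOT C AND NOT ((C NAND B) OR (C XNOR E))
De Morgan's: NOT(OR of terms) = AND of negations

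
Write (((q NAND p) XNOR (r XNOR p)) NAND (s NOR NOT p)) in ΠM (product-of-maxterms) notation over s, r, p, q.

ΠM(3, 6) = (s OR r OR NOT p OR NOT q) AND (s OR NOT r OR NOT p OR q)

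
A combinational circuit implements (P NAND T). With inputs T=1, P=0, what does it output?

Substituting: (0 NAND 1)
= 1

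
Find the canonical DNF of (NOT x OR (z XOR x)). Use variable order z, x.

(NOT z AND NOT x) OR (NOT z AND x) OR (z AND NOT x)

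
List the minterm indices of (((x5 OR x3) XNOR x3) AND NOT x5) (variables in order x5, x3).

Σm(0, 1) = (NOT x5 AND NOT x3) OR (NOT x5 AND x3)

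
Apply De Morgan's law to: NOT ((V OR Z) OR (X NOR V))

NOT (V OR Z) AND NOT (X NOR V)
De Morgan's: NOT(OR of terms) = AND of negations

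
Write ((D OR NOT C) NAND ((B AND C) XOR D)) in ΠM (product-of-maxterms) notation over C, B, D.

ΠM(1, 3, 5) = (C OR B OR NOT D) AND (C OR NOT B OR NOT D) AND (NOT C OR B OR NOT D)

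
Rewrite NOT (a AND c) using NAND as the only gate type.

(((a NAND c) NAND (a NAND c)) NAND ((a NAND c) NAND (a NAND c)))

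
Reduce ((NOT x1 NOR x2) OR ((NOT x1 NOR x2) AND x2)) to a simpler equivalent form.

By absorption (E OR (E AND v) = E):
= (NOT x1 NOR x2)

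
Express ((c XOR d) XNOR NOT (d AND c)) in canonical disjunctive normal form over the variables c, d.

(NOT c AND d) OR (c AND NOT d) OR (c AND d)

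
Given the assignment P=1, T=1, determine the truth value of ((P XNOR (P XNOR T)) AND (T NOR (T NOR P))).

Substituting: ((1 XNOR (1 XNOR 1)) AND (1 NOR (1 NOR 1)))
= 0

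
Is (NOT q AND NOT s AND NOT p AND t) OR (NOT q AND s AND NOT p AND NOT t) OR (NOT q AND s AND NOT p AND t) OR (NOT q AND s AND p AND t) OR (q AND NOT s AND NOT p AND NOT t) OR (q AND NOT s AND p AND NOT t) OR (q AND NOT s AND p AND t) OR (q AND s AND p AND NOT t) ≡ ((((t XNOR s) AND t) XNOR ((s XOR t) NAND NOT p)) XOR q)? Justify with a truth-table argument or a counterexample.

Yes, they are equivalent — the two output columns agree on all 16 assignments:
q | s | p | t | Expression 1 | Expression 2
-------------------------------------------
0 | 0 | 0 | 0 | 0 | 0
0 | 0 | 0 | 1 | 1 | 1
0 | 0 | 1 | 0 | 0 | 0
0 | 0 | 1 | 1 | 0 | 0
0 | 1 | 0 | 0 | 1 | 1
0 | 1 | 0 | 1 | 1 | 1
0 | 1 | 1 | 0 | 0 | 0
0 | 1 | 1 | 1 | 1 | 1
1 | 0 | 0 | 0 | 1 | 1
1 | 0 | 0 | 1 | 0 | 0
1 | 0 | 1 | 0 | 1 | 1
1 | 0 | 1 | 1 | 1 | 1
1 | 1 | 0 | 0 | 0 | 0
1 | 1 | 0 | 1 | 0 | 0
1 | 1 | 1 | 0 | 1 | 1
1 | 1 | 1 | 1 | 0 | 0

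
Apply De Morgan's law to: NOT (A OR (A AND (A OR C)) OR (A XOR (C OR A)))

NOT A AND NOT (A AND (A OR C)) AND NOT (A XOR (C OR A))
De Morgan's: NOT(OR of terms) = AND of negations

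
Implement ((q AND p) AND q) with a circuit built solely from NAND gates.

((((q NAND p) NAND (q NAND p)) NAND q) NAND (((q NAND p) NAND (q NAND p)) NAND q))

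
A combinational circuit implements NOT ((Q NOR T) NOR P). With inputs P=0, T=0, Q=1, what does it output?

Substituting: NOT ((1 NOR 0) NOR 0)
= 0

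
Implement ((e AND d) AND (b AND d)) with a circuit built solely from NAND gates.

((((e NAND d) NAND (e NAND d)) NAND ((b NAND d) NAND (b NAND d))) NAND (((e NAND d) NAND (e NAND d)) NAND ((b NAND d) NAND (b NAND d))))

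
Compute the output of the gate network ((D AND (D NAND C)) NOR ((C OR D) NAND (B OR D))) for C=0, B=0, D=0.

Substituting: ((0 AND (0 NAND 0)) NOR ((0 OR 0) NAND (0 OR 0)))
= 0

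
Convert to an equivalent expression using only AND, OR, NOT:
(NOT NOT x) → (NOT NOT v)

NOT x OR (NOT NOT v)
(Implication elimination: A → B = NOT A OR B)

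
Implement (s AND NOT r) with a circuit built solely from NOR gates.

((s NOR s) NOR ((r NOR r) NOR (r NOR r)))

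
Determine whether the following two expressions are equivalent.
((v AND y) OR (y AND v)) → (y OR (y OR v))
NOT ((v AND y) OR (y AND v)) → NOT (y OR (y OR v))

No, Inverse is not equivalent to original (counterexample: v=0, y=1)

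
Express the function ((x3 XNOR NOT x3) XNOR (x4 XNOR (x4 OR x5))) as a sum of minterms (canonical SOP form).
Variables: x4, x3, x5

Σm(1, 3) = (NOT x4 AND NOT x3 AND x5) OR (NOT x4 AND x3 AND x5)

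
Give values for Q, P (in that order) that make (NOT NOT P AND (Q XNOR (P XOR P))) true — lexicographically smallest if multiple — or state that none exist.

Q=0, P=1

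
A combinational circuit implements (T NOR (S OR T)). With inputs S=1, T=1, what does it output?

Substituting: (1 NOR (1 OR 1))
= 0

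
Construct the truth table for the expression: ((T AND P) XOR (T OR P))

P | T | Output
--------------
0 | 0 | 0
0 | 1 | 1
1 | 0 | 1
1 | 1 | 0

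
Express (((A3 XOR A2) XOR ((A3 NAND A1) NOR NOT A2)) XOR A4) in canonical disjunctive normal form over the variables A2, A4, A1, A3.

(NOT A2 AND NOT A4 AND NOT A1 AND A3) OR (NOT A2 AND NOT A4 AND A1 AND A3) OR (NOT A2 AND A4 AND NOT A1 AND NOT A3) OR (NOT A2 AND A4 AND A1 AND NOT A3) OR (A2 AND NOT A4 AND NOT A1 AND NOT A3) OR (A2 AND NOT A4 AND A1 AND NOT A3) OR (A2 AND NOT A4 AND A1 AND A3) OR (A2 AND A4 AND NOT A1 AND A3)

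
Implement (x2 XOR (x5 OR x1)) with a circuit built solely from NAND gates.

((x2 NAND (x2 NAND ((x5 NAND x5) NAND (x1 NAND x1)))) NAND (((x5 NAND x5) NAND (x1 NAND x1)) NAND (x2 NAND ((x5 NAND x5) NAND (x1 NAND x1)))))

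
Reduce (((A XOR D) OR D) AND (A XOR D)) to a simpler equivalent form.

By absorption (E AND (E OR v) = E):
= (A XOR D)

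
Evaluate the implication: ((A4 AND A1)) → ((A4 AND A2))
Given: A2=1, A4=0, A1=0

Antecedent ((A4 AND A1)) = 0; consequent ((A4 AND A2)) = 0.
0 → 0 = 1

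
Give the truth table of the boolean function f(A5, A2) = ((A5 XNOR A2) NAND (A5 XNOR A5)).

A5 | A2 | Output
----------------
0 | 0 | 0
0 | 1 | 1
1 | 0 | 1
1 | 1 | 0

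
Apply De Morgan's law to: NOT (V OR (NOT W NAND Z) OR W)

NOT V AND NOT (NOT W NAND Z) AND NOT W
De Morgan's: NOT(OR of terms) = AND of negations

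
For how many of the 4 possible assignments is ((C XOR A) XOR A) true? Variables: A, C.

Satisfying assignments: (0,1), (1,1)
Count: 2 out of 4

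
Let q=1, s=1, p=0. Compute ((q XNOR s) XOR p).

Substituting: ((1 XNOR 1) XOR 0)
= 1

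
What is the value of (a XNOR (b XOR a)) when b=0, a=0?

Substituting: (0 XNOR (0 XOR 0))
= 1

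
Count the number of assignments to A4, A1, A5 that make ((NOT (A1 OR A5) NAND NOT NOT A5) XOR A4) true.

Satisfying assignments: (0,0,0), (0,0,1), (0,1,0), (0,1,1)
Count: 4 out of 8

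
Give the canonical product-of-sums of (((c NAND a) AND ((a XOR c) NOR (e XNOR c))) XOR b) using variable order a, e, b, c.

ΠM(0, 1, 5, 6, 8, 9, 12, 13) = (a OR e OR b OR c) AND (a OR e OR b OR NOT c) AND (a OR NOT e OR b OR NOT c) AND (a OR NOT e OR NOT b OR c) AND (NOT a OR e OR b OR c) AND (NOT a OR e OR b OR NOT c) AND (NOT a OR NOT e OR b OR c) AND (NOT a OR NOT e OR b OR NOT c)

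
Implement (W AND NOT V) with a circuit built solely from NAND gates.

((W NAND (V NAND V)) NAND (W NAND (V NAND V)))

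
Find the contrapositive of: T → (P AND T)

Contrapositive: NOT (P AND T) → NOT T
Note: A statement and its contrapositive are logically equivalent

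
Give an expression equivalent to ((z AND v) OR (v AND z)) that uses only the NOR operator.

((((z NOR z) NOR (v NOR v)) NOR ((v NOR v) NOR (z NOR z))) NOR (((z NOR z) NOR (v NOR v)) NOR ((v NOR v) NOR (z NOR z))))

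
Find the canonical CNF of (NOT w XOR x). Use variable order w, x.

(w OR NOT x) AND (NOT w OR x)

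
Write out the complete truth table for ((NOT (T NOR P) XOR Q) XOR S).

Q | P | S | T | Output
----------------------
0 | 0 | 0 | 0 | 0
0 | 0 | 0 | 1 | 1
0 | 0 | 1 | 0 | 1
0 | 0 | 1 | 1 | 0
0 | 1 | 0 | 0 | 1
0 | 1 | 0 | 1 | 1
0 | 1 | 1 | 0 | 0
0 | 1 | 1 | 1 | 0
1 | 0 | 0 | 0 | 1
1 | 0 | 0 | 1 | 0
1 | 0 | 1 | 0 | 0
1 | 0 | 1 | 1 | 1
1 | 1 | 0 | 0 | 0
1 | 1 | 0 | 1 | 0
1 | 1 | 1 | 0 | 1
1 | 1 | 1 | 1 | 1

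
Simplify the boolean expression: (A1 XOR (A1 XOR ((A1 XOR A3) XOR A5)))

By XOR self-cancellation ((E XOR v) XOR v = E):
= ((A1 XOR A3) XOR A5)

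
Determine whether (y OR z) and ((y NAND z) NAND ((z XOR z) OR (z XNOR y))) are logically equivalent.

Yes, they are equivalent — the two output columns agree on all 4 assignments:
y | z | Expression 1 | Expression 2
-----------------------------------
0 | 0 | 0 | 0
0 | 1 | 1 | 1
1 | 0 | 1 | 1
1 | 1 | 1 | 1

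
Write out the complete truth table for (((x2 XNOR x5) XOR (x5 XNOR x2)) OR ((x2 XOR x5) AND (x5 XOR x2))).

x5 | x2 | Output
----------------
0 | 0 | 0
0 | 1 | 1
1 | 0 | 1
1 | 1 | 0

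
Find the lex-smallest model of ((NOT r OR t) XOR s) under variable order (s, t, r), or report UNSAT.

s=0, t=0, r=0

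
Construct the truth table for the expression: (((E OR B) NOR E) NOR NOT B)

E | B | Output
--------------
0 | 0 | 0
0 | 1 | 1
1 | 0 | 0
1 | 1 | 1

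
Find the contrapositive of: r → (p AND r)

Contrapositive: NOT (p AND r) → NOT r
Note: A statement and its contrapositive are logically equivalent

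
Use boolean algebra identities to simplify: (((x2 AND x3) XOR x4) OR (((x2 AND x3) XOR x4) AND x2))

By absorption (E OR (E AND v) = E):
= ((x2 AND x3) XOR x4)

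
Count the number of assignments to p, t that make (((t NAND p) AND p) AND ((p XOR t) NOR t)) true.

No assignment satisfies the expression.
Count: 0 out of 4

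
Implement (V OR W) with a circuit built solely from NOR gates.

((V NOR W) NOR (V NOR W))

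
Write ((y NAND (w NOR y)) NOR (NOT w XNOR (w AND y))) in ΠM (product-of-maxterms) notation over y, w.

ΠM(0, 1, 2, 3) = (y OR w) AND (y OR NOT w) AND (NOT y OR w) AND (NOT y OR NOT w)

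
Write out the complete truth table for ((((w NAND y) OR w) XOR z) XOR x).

z | x | y | w | Output
----------------------
0 | 0 | 0 | 0 | 1
0 | 0 | 0 | 1 | 1
0 | 0 | 1 | 0 | 1
0 | 0 | 1 | 1 | 1
0 | 1 | 0 | 0 | 0
0 | 1 | 0 | 1 | 0
0 | 1 | 1 | 0 | 0
0 | 1 | 1 | 1 | 0
1 | 0 | 0 | 0 | 0
1 | 0 | 0 | 1 | 0
1 | 0 | 1 | 0 | 0
1 | 0 | 1 | 1 | 0
1 | 1 | 0 | 0 | 1
1 | 1 | 0 | 1 | 1
1 | 1 | 1 | 0 | 1
1 | 1 | 1 | 1 | 1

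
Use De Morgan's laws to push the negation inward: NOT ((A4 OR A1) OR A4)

NOT (A4 OR A1) AND NOT A4
De Morgan's: NOT(OR of terms) = AND of negations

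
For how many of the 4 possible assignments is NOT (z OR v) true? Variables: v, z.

Satisfying assignments: (0,0)
Count: 1 out of 4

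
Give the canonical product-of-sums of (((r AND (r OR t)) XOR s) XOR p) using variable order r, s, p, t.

ΠM(0, 1, 6, 7, 10, 11, 12, 13) = (r OR s OR p OR t) AND (r OR s OR p OR NOT t) AND (r OR NOT s OR NOT p OR t) AND (r OR NOT s OR NOT p OR NOT t) AND (NOT r OR s OR NOT p OR t) AND (NOT r OR s OR NOT p OR NOT t) AND (NOT r OR NOT s OR p OR t) AND (NOT r OR NOT s OR p OR NOT t)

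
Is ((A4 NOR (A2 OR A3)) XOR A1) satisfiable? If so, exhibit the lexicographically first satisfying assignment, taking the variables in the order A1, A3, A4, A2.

A1=0, A3=0, A4=0, A2=0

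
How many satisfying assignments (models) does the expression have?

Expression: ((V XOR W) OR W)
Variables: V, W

Satisfying assignments: (0,1), (1,0), (1,1)
Count: 3 out of 4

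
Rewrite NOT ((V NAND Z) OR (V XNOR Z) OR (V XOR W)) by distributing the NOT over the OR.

NOT (V NAND Z) AND NOT (V XNOR Z) AND NOT (V XOR W)
De Morgan's: NOT(OR of terms) = AND of negations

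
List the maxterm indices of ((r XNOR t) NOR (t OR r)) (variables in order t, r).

ΠM(0, 1, 2, 3) = (t OR r) AND (t OR NOT r) AND (NOT t OR r) AND (NOT t OR NOT r)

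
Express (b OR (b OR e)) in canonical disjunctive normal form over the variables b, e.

(NOT b AND e) OR (b AND NOT e) OR (b AND e)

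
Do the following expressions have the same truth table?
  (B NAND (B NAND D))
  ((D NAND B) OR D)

No. Counterexample: with B=1, D=0, Expression 1 = 0 but Expression 2 = 1.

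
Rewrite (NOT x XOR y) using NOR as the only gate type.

(((((x NOR x) NOR y) NOR ((x NOR x) NOR y)) NOR (((x NOR x) NOR y) NOR ((x NOR x) NOR y))) NOR (((((x NOR x) NOR (x NOR x)) NOR (y NOR y)) NOR (((x NOR x) NOR (x NOR x)) NOR (y NOR y))) NOR ((((x NOR x) NOR (x NOR x)) NOR (y NOR y)) NOR (((x NOR x) NOR (x NOR x)) NOR (y NOR y)))))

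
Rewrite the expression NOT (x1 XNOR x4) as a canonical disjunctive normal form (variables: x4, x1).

(NOT x4 AND x1) OR (x4 AND NOT x1)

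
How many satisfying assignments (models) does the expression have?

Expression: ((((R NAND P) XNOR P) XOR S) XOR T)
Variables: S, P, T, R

Satisfying assignments: (0,0,1,0), (0,0,1,1), (0,1,0,0), (0,1,1,1), (1,0,0,0), (1,0,0,1), (1,1,0,1), (1,1,1,0)
Count: 8 out of 16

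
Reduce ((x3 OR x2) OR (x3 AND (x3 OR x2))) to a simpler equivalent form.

By absorption (E OR (E AND v) = E):
= (x3 OR x2)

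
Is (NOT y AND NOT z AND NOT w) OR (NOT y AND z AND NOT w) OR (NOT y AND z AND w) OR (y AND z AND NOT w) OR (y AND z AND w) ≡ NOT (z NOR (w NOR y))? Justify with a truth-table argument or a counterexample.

Yes, they are equivalent — the two output columns agree on all 8 assignments:
y | z | w | Expression 1 | Expression 2
---------------------------------------
0 | 0 | 0 | 1 | 1
0 | 0 | 1 | 0 | 0
0 | 1 | 0 | 1 | 1
0 | 1 | 1 | 1 | 1
1 | 0 | 0 | 0 | 0
1 | 0 | 1 | 0 | 0
1 | 1 | 0 | 1 | 1
1 | 1 | 1 | 1 | 1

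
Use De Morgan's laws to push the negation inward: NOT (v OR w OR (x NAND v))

NOT v AND NOT w AND NOT (x NAND v)
De Morgan's: NOT(OR of terms) = AND of negations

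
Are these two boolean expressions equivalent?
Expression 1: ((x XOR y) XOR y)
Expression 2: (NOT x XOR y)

No. Counterexample: with x=0, y=0, Expression 1 = 0 but Expression 2 = 1.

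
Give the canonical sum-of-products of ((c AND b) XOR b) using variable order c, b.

Σm(1) = (NOT c AND b)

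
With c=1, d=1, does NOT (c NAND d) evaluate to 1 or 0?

Substituting: NOT (1 NAND 1)
= 1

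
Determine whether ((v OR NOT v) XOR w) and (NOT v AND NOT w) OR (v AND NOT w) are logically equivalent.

Yes, they are equivalent — the two output columns agree on all 4 assignments:
v | w | Expression 1 | Expression 2
-----------------------------------
0 | 0 | 1 | 1
0 | 1 | 0 | 0
1 | 0 | 1 | 1
1 | 1 | 0 | 0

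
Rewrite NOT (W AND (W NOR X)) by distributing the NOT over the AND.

NOT W OR NOT (W NOR X)
De Morgan's: NOT(AND of terms) = OR of negations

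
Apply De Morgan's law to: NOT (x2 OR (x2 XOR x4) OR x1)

NOT x2 AND NOT (x2 XOR x4) AND NOT x1
De Morgan's: NOT(OR of terms) = AND of negations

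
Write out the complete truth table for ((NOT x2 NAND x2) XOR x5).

x5 | x2 | Output
----------------
0 | 0 | 1
0 | 1 | 1
1 | 0 | 0
1 | 1 | 0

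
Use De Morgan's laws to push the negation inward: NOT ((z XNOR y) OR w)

NOT (z XNOR y) AND NOT w
De Morgan's: NOT(OR of terms) = AND of negations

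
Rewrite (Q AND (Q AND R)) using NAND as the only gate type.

((Q NAND ((Q NAND R) NAND (Q NAND R))) NAND (Q NAND ((Q NAND R) NAND (Q NAND R))))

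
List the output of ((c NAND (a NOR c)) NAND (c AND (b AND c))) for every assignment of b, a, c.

b | a | c | Output
------------------
0 | 0 | 0 | 1
0 | 0 | 1 | 1
0 | 1 | 0 | 1
0 | 1 | 1 | 1
1 | 0 | 0 | 1
1 | 0 | 1 | 0
1 | 1 | 0 | 1
1 | 1 | 1 | 0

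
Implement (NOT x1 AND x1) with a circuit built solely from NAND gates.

(((x1 NAND x1) NAND x1) NAND ((x1 NAND x1) NAND x1))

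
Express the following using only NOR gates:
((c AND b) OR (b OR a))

((((c NOR c) NOR (b NOR b)) NOR ((b NOR a) NOR (b NOR a))) NOR (((c NOR c) NOR (b NOR b)) NOR ((b NOR a) NOR (b NOR a))))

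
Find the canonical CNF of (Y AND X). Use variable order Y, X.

(Y OR X) AND (Y OR NOT X) AND (NOT Y OR X)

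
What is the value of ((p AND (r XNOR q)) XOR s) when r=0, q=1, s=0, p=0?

Substituting: ((0 AND (0 XNOR 1)) XOR 0)
= 0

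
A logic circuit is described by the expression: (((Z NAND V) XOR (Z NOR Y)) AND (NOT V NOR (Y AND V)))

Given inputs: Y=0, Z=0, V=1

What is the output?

Substituting: (((0 NAND 1) XOR (0 NOR 0)) AND (NOT 1 NOR (0 AND 1)))
= 0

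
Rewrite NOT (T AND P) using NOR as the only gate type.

(((T NOR T) NOR (P NOR P)) NOR ((T NOR T) NOR (P NOR P)))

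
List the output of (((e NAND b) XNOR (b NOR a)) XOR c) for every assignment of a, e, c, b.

a | e | c | b | Output
----------------------
0 | 0 | 0 | 0 | 1
0 | 0 | 0 | 1 | 0
0 | 0 | 1 | 0 | 0
0 | 0 | 1 | 1 | 1
0 | 1 | 0 | 0 | 1
0 | 1 | 0 | 1 | 1
0 | 1 | 1 | 0 | 0
0 | 1 | 1 | 1 | 0
1 | 0 | 0 | 0 | 0
1 | 0 | 0 | 1 | 0
1 | 0 | 1 | 0 | 1
1 | 0 | 1 | 1 | 1
1 | 1 | 0 | 0 | 0
1 | 1 | 0 | 1 | 1
1 | 1 | 1 | 0 | 1
1 | 1 | 1 | 1 | 0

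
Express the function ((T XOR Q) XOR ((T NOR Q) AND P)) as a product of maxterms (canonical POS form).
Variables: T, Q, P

ΠM(0, 6, 7) = (T OR Q OR P) AND (NOT T OR NOT Q OR P) AND (NOT T OR NOT Q OR NOT P)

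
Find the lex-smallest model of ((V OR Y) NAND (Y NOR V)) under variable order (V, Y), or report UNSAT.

V=0, Y=0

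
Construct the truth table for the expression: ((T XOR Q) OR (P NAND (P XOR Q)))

T | P | Q | Output
------------------
0 | 0 | 0 | 1
0 | 0 | 1 | 1
0 | 1 | 0 | 0
0 | 1 | 1 | 1
1 | 0 | 0 | 1
1 | 0 | 1 | 1
1 | 1 | 0 | 1
1 | 1 | 1 | 1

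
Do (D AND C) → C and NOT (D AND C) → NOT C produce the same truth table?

No, Inverse is not equivalent to original (counterexample: C=1, D=0)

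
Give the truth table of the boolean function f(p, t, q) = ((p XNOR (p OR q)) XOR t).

p | t | q | Output
------------------
0 | 0 | 0 | 1
0 | 0 | 1 | 0
0 | 1 | 0 | 0
0 | 1 | 1 | 1
1 | 0 | 0 | 1
1 | 0 | 1 | 1
1 | 1 | 0 | 0
1 | 1 | 1 | 0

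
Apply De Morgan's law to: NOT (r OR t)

NOT r AND NOT t
De Morgan's: NOT(OR of terms) = AND of negations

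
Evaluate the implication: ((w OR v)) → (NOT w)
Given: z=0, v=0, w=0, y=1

Antecedent ((w OR v)) = 0; consequent (NOT w) = 1.
0 → 1 = 1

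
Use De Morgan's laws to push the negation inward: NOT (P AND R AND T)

NOT P OR NOT R OR NOT T
De Morgan's: NOT(AND of terms) = OR of negations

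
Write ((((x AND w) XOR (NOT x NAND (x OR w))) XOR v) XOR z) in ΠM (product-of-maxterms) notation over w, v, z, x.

ΠM(2, 3, 4, 5, 8, 9, 14, 15) = (w OR v OR NOT z OR x) AND (w OR v OR NOT z OR NOT x) AND (w OR NOT v OR z OR x) AND (w OR NOT v OR z OR NOT x) AND (NOT w OR v OR z OR x) AND (NOT w OR v OR z OR NOT x) AND (NOT w OR NOT v OR NOT z OR x) AND (NOT w OR NOT v OR NOT z OR NOT x)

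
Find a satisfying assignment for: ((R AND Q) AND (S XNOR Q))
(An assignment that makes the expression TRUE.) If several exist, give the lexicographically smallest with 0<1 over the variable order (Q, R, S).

Q=1, R=1, S=1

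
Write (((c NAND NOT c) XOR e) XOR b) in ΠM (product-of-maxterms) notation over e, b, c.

ΠM(2, 3, 4, 5) = (e OR NOT b OR c) AND (e OR NOT b OR NOT c) AND (NOT e OR b OR c) AND (NOT e OR b OR NOT c)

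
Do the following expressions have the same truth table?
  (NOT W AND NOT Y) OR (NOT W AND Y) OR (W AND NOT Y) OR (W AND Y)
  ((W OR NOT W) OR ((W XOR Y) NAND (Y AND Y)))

Yes, they are equivalent — the two output columns agree on all 4 assignments:
W | Y | Expression 1 | Expression 2
-----------------------------------
0 | 0 | 1 | 1
0 | 1 | 1 | 1
1 | 0 | 1 | 1
1 | 1 | 1 | 1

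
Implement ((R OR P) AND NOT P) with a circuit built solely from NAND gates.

((((R NAND R) NAND (P NAND P)) NAND (P NAND P)) NAND (((R NAND R) NAND (P NAND P)) NAND (P NAND P)))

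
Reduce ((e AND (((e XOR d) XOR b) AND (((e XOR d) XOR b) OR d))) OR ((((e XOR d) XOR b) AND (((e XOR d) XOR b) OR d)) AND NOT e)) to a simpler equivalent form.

By distribution ((E AND v) OR (E AND NOT v) = E) then absorption (E AND (E OR v) = E):
= ((e XOR d) XOR b)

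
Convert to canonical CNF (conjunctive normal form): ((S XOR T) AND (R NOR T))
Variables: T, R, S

(T OR R OR S) AND (T OR NOT R OR S) AND (T OR NOT R OR NOT S) AND (NOT T OR R OR S) AND (NOT T OR R OR NOT S) AND (NOT T OR NOT R OR S) AND (NOT T OR NOT R OR NOT S)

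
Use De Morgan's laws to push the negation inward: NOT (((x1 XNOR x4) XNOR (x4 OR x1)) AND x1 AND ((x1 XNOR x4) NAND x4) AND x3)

NOT ((x1 XNOR x4) XNOR (x4 OR x1)) OR NOT x1 OR NOT ((x1 XNOR x4) NAND x4) OR NOT x3
De Morgan's: NOT(AND of terms) = OR of negations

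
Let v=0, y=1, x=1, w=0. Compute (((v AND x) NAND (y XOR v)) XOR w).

Substituting: (((0 AND 1) NAND (1 XOR 0)) XOR 0)
= 1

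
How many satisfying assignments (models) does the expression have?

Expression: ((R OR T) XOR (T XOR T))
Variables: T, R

Satisfying assignments: (0,1), (1,0), (1,1)
Count: 3 out of 4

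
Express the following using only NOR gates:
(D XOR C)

((((D NOR C) NOR (D NOR C)) NOR ((D NOR C) NOR (D NOR C))) NOR ((((D NOR D) NOR (C NOR C)) NOR ((D NOR D) NOR (C NOR C))) NOR (((D NOR D) NOR (C NOR C)) NOR ((D NOR D) NOR (C NOR C)))))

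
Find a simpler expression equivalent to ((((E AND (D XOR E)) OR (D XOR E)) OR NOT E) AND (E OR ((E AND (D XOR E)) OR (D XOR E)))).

By distribution ((E OR v) AND (E OR NOT v) = E) then absorption (E OR (E AND v) = E):
= (D XOR E)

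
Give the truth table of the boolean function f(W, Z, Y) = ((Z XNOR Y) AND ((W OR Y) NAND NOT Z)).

W | Z | Y | Output
------------------
0 | 0 | 0 | 1
0 | 0 | 1 | 0
0 | 1 | 0 | 0
0 | 1 | 1 | 1
1 | 0 | 0 | 0
1 | 0 | 1 | 0
1 | 1 | 0 | 0
1 | 1 | 1 | 1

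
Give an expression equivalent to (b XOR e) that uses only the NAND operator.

((b NAND (b NAND e)) NAND (e NAND (b NAND e)))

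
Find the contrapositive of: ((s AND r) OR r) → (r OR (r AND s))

Contrapositive: NOT (r OR (r AND s)) → NOT ((s AND r) OR r)
Note: A statement and its contrapositive are logically equivalent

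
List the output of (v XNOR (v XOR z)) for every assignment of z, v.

z | v | Output
--------------
0 | 0 | 1
0 | 1 | 1
1 | 0 | 0
1 | 1 | 0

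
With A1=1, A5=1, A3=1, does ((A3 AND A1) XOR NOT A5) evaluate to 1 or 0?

Substituting: ((1 AND 1) XOR NOT 1)
= 1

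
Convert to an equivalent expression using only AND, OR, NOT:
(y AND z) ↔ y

((y AND z) AND y) OR (NOT (y AND z) AND NOT y)
(Biconditional = both true or both false)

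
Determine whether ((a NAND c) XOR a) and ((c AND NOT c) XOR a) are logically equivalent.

No. Counterexample: with a=0, c=0, Expression 1 = 1 but Expression 2 = 0.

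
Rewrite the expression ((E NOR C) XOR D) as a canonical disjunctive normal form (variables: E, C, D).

(NOT E AND NOT C AND NOT D) OR (NOT E AND C AND D) OR (E AND NOT C AND D) OR (E AND C AND D)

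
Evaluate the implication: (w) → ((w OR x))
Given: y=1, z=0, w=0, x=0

Antecedent (w) = 0; consequent ((w OR x)) = 0.
0 → 0 = 1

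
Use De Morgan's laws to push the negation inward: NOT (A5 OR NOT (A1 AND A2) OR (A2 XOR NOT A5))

NOT A5 AND (A1 AND A2) AND NOT (A2 XOR NOT A5)
De Morgan's: NOT(OR of terms) = AND of negations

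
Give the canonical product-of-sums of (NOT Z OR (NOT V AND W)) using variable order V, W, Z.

ΠM(1, 5, 7) = (V OR W OR NOT Z) AND (NOT V OR W OR NOT Z) AND (NOT V OR NOT W OR NOT Z)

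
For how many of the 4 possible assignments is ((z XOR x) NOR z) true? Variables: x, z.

Satisfying assignments: (0,0)
Count: 1 out of 4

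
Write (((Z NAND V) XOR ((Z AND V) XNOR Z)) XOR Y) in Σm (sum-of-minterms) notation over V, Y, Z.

Σm(1, 2, 5, 6) = (NOT V AND NOT Y AND Z) OR (NOT V AND Y AND NOT Z) OR (V AND NOT Y AND Z) OR (V AND Y AND NOT Z)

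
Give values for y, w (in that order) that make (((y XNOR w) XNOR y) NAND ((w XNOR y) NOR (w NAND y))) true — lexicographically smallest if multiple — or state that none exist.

y=0, w=0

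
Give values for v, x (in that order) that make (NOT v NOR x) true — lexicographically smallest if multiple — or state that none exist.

v=1, x=0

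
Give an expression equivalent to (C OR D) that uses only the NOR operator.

((C NOR D) NOR (C NOR D))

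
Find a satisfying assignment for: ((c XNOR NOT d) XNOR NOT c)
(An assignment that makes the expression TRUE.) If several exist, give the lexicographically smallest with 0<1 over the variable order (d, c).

d=1, c=0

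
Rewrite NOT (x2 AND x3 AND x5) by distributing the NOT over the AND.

NOT x2 OR NOT x3 OR NOT x5
De Morgan's: NOT(AND of terms) = OR of negations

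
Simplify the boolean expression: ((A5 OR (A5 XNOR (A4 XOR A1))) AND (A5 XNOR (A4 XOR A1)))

By absorption (E AND (E OR v) = E):
= (A5 XNOR (A4 XOR A1))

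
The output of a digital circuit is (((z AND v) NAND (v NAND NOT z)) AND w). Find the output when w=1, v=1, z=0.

Substituting: (((0 AND 1) NAND (1 NAND NOT 0)) AND 1)
= 1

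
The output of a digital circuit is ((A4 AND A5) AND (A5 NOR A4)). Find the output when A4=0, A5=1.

Substituting: ((0 AND 1) AND (1 NOR 0))
= 0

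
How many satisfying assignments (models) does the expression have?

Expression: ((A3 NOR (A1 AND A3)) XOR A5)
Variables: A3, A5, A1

Satisfying assignments: (0,0,0), (0,0,1), (1,1,0), (1,1,1)
Count: 4 out of 8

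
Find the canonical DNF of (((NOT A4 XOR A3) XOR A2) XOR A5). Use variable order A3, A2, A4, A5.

(NOT A3 AND NOT A2 AND NOT A4 AND NOT A5) OR (NOT A3 AND NOT A2 AND A4 AND A5) OR (NOT A3 AND A2 AND NOT A4 AND A5) OR (NOT A3 AND A2 AND A4 AND NOT A5) OR (A3 AND NOT A2 AND NOT A4 AND A5) OR (A3 AND NOT A2 AND A4 AND NOT A5) OR (A3 AND A2 AND NOT A4 AND NOT A5) OR (A3 AND A2 AND A4 AND A5)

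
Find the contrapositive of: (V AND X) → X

Contrapositive: NOT X → NOT (V AND X)
Note: A statement and its contrapositive are logically equivalent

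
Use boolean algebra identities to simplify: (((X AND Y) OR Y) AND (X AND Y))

By absorption (E AND (E OR v) = E):
= (X AND Y)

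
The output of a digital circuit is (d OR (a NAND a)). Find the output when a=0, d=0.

Substituting: (0 OR (0 NAND 0))
= 1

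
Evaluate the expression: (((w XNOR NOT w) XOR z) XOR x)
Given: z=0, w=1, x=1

Substituting: (((1 XNOR NOT 1) XOR 0) XOR 1)
= 1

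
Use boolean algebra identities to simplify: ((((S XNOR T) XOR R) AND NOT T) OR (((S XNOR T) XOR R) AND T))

By distribution ((E AND v) OR (E AND NOT v) = E):
= ((S XNOR T) XOR R)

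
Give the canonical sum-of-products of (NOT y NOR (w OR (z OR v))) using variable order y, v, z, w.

Σm(8) = (y AND NOT v AND NOT z AND NOT w)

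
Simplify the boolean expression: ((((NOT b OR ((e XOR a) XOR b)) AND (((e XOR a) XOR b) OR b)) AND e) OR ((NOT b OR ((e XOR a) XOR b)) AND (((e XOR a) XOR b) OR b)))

By absorption (E OR (E AND v) = E) then distribution ((E OR v) AND (E OR NOT v) = E):
= ((e XOR a) XOR b)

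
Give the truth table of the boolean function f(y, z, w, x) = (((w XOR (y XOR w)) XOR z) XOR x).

y | z | w | x | Output
----------------------
0 | 0 | 0 | 0 | 0
0 | 0 | 0 | 1 | 1
0 | 0 | 1 | 0 | 0
0 | 0 | 1 | 1 | 1
0 | 1 | 0 | 0 | 1
0 | 1 | 0 | 1 | 0
0 | 1 | 1 | 0 | 1
0 | 1 | 1 | 1 | 0
1 | 0 | 0 | 0 | 1
1 | 0 | 0 | 1 | 0
1 | 0 | 1 | 0 | 1
1 | 0 | 1 | 1 | 0
1 | 1 | 0 | 0 | 0
1 | 1 | 0 | 1 | 1
1 | 1 | 1 | 0 | 0
1 | 1 | 1 | 1 | 1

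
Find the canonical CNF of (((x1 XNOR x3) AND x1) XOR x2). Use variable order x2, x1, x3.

(x2 OR x1 OR x3) AND (x2 OR x1 OR NOT x3) AND (x2 OR NOT x1 OR x3) AND (NOT x2 OR NOT x1 OR NOT x3)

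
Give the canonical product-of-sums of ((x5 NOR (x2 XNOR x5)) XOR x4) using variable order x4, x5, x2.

ΠM(0, 2, 3, 5) = (x4 OR x5 OR x2) AND (x4 OR NOT x5 OR x2) AND (x4 OR NOT x5 OR NOT x2) AND (NOT x4 OR x5 OR NOT x2)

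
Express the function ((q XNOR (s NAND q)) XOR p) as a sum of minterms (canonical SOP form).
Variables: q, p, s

Σm(2, 3, 4, 7) = (NOT q AND p AND NOT s) OR (NOT q AND p AND s) OR (q AND NOT p AND NOT s) OR (q AND p AND s)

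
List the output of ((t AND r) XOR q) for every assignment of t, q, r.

t | q | r | Output
------------------
0 | 0 | 0 | 0
0 | 0 | 1 | 0
0 | 1 | 0 | 1
0 | 1 | 1 | 1
1 | 0 | 0 | 0
1 | 0 | 1 | 1
1 | 1 | 0 | 1
1 | 1 | 1 | 0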